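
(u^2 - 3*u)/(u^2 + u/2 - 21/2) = 2*u/(2*u + 7)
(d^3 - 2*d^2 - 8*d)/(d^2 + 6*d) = (d^2 - 2*d - 8)/(d + 6)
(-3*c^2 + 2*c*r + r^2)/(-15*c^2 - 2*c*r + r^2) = (-c + r)/(-5*c + r)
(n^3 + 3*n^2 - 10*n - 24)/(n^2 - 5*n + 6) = (n^2 + 6*n + 8)/(n - 2)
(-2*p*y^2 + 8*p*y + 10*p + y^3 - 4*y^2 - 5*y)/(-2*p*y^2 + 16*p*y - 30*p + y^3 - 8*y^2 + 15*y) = (y + 1)/(y - 3)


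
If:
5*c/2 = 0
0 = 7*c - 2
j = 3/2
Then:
No Solution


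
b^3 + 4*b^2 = b^2*(b + 4)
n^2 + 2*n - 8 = (n - 2)*(n + 4)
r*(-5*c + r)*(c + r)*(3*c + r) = -15*c^3*r - 17*c^2*r^2 - c*r^3 + r^4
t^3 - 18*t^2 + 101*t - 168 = (t - 8)*(t - 7)*(t - 3)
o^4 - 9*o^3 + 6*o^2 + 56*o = o*(o - 7)*(o - 4)*(o + 2)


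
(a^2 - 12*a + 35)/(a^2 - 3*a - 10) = (a - 7)/(a + 2)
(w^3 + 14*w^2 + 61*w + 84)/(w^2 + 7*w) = w + 7 + 12/w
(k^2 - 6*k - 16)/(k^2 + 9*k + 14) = (k - 8)/(k + 7)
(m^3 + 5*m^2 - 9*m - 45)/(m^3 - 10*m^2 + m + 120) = (m^2 + 2*m - 15)/(m^2 - 13*m + 40)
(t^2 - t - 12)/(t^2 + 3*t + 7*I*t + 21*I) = (t - 4)/(t + 7*I)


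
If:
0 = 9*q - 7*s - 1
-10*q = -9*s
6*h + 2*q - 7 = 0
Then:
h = 59/66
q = 9/11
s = 10/11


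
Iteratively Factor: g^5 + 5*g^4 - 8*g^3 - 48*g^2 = (g)*(g^4 + 5*g^3 - 8*g^2 - 48*g) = g*(g - 3)*(g^3 + 8*g^2 + 16*g) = g*(g - 3)*(g + 4)*(g^2 + 4*g) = g^2*(g - 3)*(g + 4)*(g + 4)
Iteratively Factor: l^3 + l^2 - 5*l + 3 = (l - 1)*(l^2 + 2*l - 3) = (l - 1)^2*(l + 3)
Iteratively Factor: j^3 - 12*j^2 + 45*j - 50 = (j - 5)*(j^2 - 7*j + 10) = (j - 5)^2*(j - 2)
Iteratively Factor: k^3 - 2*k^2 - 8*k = (k + 2)*(k^2 - 4*k) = k*(k + 2)*(k - 4)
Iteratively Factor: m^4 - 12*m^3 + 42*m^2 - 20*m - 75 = (m - 3)*(m^3 - 9*m^2 + 15*m + 25) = (m - 5)*(m - 3)*(m^2 - 4*m - 5) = (m - 5)*(m - 3)*(m + 1)*(m - 5)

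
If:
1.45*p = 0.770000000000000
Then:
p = 0.53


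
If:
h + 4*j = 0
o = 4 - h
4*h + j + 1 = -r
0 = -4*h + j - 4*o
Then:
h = -64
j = 16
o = 68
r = 239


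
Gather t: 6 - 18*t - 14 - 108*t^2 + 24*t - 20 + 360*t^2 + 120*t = 252*t^2 + 126*t - 28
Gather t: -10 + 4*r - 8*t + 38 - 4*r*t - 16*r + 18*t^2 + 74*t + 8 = -12*r + 18*t^2 + t*(66 - 4*r) + 36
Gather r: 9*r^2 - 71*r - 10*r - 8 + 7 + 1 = 9*r^2 - 81*r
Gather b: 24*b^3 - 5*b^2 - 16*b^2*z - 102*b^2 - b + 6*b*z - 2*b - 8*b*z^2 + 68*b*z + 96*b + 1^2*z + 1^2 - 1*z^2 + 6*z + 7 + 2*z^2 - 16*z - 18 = 24*b^3 + b^2*(-16*z - 107) + b*(-8*z^2 + 74*z + 93) + z^2 - 9*z - 10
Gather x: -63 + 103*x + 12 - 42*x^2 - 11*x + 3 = -42*x^2 + 92*x - 48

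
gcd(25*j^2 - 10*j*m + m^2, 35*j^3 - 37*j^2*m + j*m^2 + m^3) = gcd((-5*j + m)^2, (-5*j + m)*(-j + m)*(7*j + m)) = 5*j - m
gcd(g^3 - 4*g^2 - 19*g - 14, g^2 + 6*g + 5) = g + 1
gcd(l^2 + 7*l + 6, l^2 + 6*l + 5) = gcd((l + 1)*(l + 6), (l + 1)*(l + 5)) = l + 1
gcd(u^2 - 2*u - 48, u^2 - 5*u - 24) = u - 8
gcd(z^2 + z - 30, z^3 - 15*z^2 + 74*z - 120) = z - 5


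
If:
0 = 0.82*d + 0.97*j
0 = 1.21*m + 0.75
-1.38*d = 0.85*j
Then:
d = 0.00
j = 0.00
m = -0.62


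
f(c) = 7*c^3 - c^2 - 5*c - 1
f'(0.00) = -5.00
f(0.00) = -1.00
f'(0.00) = -5.00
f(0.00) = -1.00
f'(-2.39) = 119.73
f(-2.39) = -90.33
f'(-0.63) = 4.59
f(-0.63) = 0.00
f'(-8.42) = 1500.66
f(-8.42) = -4208.43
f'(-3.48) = 256.28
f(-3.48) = -290.72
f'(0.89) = 9.85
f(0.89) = -1.31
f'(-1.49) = 44.60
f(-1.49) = -18.93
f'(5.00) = 510.00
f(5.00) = 824.00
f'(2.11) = 84.27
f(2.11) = 49.76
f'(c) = 21*c^2 - 2*c - 5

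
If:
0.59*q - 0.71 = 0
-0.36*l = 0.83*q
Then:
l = -2.77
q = 1.20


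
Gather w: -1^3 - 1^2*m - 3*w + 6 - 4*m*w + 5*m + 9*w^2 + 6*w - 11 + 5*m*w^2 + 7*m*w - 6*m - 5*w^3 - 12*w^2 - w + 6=-2*m - 5*w^3 + w^2*(5*m - 3) + w*(3*m + 2)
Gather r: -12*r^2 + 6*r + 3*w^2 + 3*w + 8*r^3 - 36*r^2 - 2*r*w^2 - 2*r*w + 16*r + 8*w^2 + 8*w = 8*r^3 - 48*r^2 + r*(-2*w^2 - 2*w + 22) + 11*w^2 + 11*w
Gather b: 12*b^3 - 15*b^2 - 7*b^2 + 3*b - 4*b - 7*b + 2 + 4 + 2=12*b^3 - 22*b^2 - 8*b + 8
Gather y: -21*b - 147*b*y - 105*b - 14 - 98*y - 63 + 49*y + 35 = -126*b + y*(-147*b - 49) - 42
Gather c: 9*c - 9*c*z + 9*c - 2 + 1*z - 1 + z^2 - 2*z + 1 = c*(18 - 9*z) + z^2 - z - 2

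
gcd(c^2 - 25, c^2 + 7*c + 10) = c + 5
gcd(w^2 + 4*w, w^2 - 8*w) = w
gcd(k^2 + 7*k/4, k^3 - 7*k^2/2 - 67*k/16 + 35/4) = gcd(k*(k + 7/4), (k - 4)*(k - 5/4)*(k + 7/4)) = k + 7/4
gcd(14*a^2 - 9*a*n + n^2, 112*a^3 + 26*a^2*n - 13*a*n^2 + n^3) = 7*a - n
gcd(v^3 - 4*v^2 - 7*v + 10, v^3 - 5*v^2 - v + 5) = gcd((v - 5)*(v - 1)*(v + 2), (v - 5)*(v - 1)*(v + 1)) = v^2 - 6*v + 5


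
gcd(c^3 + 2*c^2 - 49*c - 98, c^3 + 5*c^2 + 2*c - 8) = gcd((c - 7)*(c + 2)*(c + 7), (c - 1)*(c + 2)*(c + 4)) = c + 2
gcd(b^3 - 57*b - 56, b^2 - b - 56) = b^2 - b - 56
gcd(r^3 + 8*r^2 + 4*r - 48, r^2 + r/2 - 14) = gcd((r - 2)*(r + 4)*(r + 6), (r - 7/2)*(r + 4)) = r + 4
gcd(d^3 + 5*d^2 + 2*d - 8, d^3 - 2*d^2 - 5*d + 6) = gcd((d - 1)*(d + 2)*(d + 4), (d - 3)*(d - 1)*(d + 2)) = d^2 + d - 2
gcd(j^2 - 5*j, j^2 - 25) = j - 5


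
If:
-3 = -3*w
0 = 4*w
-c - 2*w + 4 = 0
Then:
No Solution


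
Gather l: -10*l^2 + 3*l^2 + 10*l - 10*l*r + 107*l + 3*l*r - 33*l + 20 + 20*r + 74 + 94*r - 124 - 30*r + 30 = -7*l^2 + l*(84 - 7*r) + 84*r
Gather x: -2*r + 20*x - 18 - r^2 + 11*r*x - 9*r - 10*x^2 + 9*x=-r^2 - 11*r - 10*x^2 + x*(11*r + 29) - 18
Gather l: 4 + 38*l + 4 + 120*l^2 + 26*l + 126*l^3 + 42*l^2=126*l^3 + 162*l^2 + 64*l + 8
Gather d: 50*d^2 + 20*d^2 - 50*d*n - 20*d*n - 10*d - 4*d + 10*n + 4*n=70*d^2 + d*(-70*n - 14) + 14*n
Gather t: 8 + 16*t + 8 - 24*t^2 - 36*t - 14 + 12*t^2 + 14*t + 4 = -12*t^2 - 6*t + 6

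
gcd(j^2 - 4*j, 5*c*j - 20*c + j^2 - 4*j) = j - 4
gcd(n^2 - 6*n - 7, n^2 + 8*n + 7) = n + 1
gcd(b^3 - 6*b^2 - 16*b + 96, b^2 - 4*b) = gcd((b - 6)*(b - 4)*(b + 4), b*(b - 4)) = b - 4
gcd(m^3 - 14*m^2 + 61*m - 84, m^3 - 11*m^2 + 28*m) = m^2 - 11*m + 28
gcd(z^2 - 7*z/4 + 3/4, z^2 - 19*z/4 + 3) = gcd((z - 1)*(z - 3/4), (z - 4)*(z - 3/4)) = z - 3/4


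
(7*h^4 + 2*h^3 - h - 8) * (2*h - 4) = 14*h^5 - 24*h^4 - 8*h^3 - 2*h^2 - 12*h + 32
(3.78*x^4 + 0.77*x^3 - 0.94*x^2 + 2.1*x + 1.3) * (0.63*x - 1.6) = 2.3814*x^5 - 5.5629*x^4 - 1.8242*x^3 + 2.827*x^2 - 2.541*x - 2.08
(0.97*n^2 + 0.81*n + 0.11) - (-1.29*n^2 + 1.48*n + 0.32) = 2.26*n^2 - 0.67*n - 0.21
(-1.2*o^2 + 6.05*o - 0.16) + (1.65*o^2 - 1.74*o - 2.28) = 0.45*o^2 + 4.31*o - 2.44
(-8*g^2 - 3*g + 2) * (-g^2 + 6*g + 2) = 8*g^4 - 45*g^3 - 36*g^2 + 6*g + 4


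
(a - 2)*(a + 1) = a^2 - a - 2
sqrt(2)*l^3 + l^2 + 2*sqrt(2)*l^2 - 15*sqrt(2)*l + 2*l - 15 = (l - 3)*(l + 5)*(sqrt(2)*l + 1)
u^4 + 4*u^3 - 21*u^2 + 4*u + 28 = (u - 2)^2*(u + 1)*(u + 7)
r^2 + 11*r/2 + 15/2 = (r + 5/2)*(r + 3)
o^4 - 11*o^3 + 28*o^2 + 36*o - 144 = (o - 6)*(o - 4)*(o - 3)*(o + 2)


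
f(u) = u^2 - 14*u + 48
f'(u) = 2*u - 14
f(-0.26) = 51.71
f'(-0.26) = -14.52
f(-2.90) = 97.01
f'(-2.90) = -19.80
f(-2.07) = 81.26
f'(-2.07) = -18.14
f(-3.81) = 115.86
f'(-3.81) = -21.62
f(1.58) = 28.38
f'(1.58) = -10.84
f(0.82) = 37.19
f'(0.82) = -12.36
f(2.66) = 17.84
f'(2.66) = -8.68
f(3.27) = 12.91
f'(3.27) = -7.46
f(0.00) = 48.00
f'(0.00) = -14.00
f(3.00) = 15.00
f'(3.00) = -8.00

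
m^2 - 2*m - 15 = (m - 5)*(m + 3)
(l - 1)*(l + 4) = l^2 + 3*l - 4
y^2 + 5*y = y*(y + 5)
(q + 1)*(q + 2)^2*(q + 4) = q^4 + 9*q^3 + 28*q^2 + 36*q + 16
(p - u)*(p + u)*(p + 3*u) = p^3 + 3*p^2*u - p*u^2 - 3*u^3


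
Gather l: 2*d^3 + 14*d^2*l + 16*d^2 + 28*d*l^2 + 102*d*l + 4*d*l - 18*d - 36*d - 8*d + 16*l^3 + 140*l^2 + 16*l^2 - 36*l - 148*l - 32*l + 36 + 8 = 2*d^3 + 16*d^2 - 62*d + 16*l^3 + l^2*(28*d + 156) + l*(14*d^2 + 106*d - 216) + 44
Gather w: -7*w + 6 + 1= 7 - 7*w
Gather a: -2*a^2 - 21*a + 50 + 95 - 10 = -2*a^2 - 21*a + 135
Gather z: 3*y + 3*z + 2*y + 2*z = 5*y + 5*z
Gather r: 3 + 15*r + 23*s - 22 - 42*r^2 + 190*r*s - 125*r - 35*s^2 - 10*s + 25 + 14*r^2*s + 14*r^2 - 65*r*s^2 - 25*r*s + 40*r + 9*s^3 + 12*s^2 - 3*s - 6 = r^2*(14*s - 28) + r*(-65*s^2 + 165*s - 70) + 9*s^3 - 23*s^2 + 10*s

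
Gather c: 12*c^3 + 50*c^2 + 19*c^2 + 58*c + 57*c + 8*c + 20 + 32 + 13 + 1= 12*c^3 + 69*c^2 + 123*c + 66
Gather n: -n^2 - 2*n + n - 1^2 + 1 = -n^2 - n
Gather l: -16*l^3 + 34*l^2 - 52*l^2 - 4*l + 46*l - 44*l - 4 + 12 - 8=-16*l^3 - 18*l^2 - 2*l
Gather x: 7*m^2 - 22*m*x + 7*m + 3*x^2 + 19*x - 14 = 7*m^2 + 7*m + 3*x^2 + x*(19 - 22*m) - 14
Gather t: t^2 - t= t^2 - t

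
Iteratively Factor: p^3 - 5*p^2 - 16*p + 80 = (p + 4)*(p^2 - 9*p + 20) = (p - 4)*(p + 4)*(p - 5)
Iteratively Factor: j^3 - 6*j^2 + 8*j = (j - 4)*(j^2 - 2*j) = (j - 4)*(j - 2)*(j)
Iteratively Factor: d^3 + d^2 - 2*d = (d - 1)*(d^2 + 2*d) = d*(d - 1)*(d + 2)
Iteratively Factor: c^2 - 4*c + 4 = (c - 2)*(c - 2)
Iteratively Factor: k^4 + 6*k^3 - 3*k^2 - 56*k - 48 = (k + 4)*(k^3 + 2*k^2 - 11*k - 12) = (k + 4)^2*(k^2 - 2*k - 3) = (k + 1)*(k + 4)^2*(k - 3)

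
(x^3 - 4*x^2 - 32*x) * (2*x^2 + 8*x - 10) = 2*x^5 - 106*x^3 - 216*x^2 + 320*x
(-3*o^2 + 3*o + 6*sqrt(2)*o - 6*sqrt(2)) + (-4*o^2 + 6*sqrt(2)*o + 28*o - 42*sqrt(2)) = -7*o^2 + 12*sqrt(2)*o + 31*o - 48*sqrt(2)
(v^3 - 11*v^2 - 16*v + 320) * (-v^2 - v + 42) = -v^5 + 10*v^4 + 69*v^3 - 766*v^2 - 992*v + 13440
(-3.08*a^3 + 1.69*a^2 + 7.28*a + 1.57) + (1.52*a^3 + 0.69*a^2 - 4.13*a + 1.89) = -1.56*a^3 + 2.38*a^2 + 3.15*a + 3.46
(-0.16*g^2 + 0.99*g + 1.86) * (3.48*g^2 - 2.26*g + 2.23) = -0.5568*g^4 + 3.8068*g^3 + 3.8786*g^2 - 1.9959*g + 4.1478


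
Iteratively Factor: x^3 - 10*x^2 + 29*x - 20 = (x - 1)*(x^2 - 9*x + 20) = (x - 4)*(x - 1)*(x - 5)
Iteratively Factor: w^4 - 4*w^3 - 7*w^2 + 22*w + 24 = (w + 2)*(w^3 - 6*w^2 + 5*w + 12) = (w - 4)*(w + 2)*(w^2 - 2*w - 3) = (w - 4)*(w + 1)*(w + 2)*(w - 3)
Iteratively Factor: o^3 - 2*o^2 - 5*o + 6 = (o + 2)*(o^2 - 4*o + 3) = (o - 1)*(o + 2)*(o - 3)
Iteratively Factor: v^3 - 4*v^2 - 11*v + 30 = (v - 2)*(v^2 - 2*v - 15) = (v - 2)*(v + 3)*(v - 5)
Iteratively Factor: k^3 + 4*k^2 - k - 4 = (k + 1)*(k^2 + 3*k - 4) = (k - 1)*(k + 1)*(k + 4)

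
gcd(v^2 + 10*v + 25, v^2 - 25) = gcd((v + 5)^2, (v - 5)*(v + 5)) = v + 5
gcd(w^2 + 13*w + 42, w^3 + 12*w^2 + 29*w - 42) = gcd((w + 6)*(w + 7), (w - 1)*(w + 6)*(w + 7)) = w^2 + 13*w + 42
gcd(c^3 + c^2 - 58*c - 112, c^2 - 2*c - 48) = c - 8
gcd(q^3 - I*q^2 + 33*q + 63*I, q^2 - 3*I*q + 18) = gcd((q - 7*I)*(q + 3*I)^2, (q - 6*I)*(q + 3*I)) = q + 3*I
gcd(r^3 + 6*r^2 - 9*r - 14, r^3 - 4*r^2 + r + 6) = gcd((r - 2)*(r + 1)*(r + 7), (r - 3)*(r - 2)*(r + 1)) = r^2 - r - 2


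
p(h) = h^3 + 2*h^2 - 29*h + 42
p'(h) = 3*h^2 + 4*h - 29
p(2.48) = -2.37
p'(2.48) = -0.63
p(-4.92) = 114.00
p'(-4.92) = 23.94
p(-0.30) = 50.85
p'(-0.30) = -29.93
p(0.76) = 21.55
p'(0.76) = -24.23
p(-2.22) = 105.30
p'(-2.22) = -23.09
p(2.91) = -0.81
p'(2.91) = 8.04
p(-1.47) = 85.78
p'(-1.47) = -28.40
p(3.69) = 12.47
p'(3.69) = 26.61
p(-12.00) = -1050.00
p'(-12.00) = 355.00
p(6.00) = 156.00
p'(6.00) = 103.00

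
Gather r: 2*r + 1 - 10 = 2*r - 9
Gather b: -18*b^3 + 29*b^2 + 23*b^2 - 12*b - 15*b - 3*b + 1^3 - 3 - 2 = -18*b^3 + 52*b^2 - 30*b - 4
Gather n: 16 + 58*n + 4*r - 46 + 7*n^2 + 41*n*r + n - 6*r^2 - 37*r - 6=7*n^2 + n*(41*r + 59) - 6*r^2 - 33*r - 36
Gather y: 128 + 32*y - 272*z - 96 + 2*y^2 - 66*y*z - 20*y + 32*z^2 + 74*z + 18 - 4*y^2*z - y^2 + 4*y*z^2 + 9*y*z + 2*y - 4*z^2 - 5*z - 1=y^2*(1 - 4*z) + y*(4*z^2 - 57*z + 14) + 28*z^2 - 203*z + 49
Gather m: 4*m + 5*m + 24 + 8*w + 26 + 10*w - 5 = 9*m + 18*w + 45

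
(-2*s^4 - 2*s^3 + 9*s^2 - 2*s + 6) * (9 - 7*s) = 14*s^5 - 4*s^4 - 81*s^3 + 95*s^2 - 60*s + 54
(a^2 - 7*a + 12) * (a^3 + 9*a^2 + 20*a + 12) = a^5 + 2*a^4 - 31*a^3 - 20*a^2 + 156*a + 144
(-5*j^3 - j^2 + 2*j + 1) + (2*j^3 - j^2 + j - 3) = -3*j^3 - 2*j^2 + 3*j - 2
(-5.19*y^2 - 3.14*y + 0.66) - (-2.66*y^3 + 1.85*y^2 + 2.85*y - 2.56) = 2.66*y^3 - 7.04*y^2 - 5.99*y + 3.22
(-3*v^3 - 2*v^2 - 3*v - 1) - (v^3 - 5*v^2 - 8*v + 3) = -4*v^3 + 3*v^2 + 5*v - 4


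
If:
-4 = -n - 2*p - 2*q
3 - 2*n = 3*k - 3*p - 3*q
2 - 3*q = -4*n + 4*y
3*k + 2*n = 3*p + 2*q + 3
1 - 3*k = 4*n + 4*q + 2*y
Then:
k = 36/5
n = -18/5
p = 19/5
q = 0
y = -31/10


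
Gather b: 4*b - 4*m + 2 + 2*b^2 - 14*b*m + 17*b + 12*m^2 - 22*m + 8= 2*b^2 + b*(21 - 14*m) + 12*m^2 - 26*m + 10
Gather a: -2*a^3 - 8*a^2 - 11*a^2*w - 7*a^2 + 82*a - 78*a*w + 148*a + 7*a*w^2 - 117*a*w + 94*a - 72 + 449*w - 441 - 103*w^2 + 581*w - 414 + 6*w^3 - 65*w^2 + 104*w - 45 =-2*a^3 + a^2*(-11*w - 15) + a*(7*w^2 - 195*w + 324) + 6*w^3 - 168*w^2 + 1134*w - 972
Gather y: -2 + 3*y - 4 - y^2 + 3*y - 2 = -y^2 + 6*y - 8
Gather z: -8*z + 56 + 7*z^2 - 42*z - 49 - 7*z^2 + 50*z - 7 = 0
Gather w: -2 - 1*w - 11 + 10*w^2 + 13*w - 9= 10*w^2 + 12*w - 22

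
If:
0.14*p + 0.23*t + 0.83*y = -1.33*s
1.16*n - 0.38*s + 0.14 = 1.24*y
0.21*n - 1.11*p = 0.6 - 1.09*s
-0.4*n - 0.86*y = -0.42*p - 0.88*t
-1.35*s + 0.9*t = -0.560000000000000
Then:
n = -0.33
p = -0.36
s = 0.25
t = -0.25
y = -0.27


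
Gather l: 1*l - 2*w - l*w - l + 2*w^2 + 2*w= -l*w + 2*w^2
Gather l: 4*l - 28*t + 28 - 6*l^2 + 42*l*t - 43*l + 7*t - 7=-6*l^2 + l*(42*t - 39) - 21*t + 21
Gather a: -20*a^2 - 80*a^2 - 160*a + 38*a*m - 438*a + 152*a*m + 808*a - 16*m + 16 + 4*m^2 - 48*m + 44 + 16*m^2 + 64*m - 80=-100*a^2 + a*(190*m + 210) + 20*m^2 - 20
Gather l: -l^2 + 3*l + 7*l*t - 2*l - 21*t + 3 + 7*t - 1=-l^2 + l*(7*t + 1) - 14*t + 2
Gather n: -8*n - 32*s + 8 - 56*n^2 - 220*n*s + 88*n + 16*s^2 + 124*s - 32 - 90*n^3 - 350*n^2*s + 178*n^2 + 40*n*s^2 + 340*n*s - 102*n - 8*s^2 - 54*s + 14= -90*n^3 + n^2*(122 - 350*s) + n*(40*s^2 + 120*s - 22) + 8*s^2 + 38*s - 10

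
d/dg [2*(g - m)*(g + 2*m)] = 4*g + 2*m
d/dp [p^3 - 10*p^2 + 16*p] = 3*p^2 - 20*p + 16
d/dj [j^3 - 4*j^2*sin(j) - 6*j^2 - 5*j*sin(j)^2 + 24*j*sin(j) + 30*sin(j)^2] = -4*j^2*cos(j) + 3*j^2 - 8*j*sin(j) - 5*j*sin(2*j) + 24*j*cos(j) - 12*j - 5*sin(j)^2 + 24*sin(j) + 30*sin(2*j)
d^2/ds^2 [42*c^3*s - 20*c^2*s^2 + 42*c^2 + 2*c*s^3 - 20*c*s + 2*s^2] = -40*c^2 + 12*c*s + 4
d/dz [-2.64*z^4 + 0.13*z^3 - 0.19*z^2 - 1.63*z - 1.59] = -10.56*z^3 + 0.39*z^2 - 0.38*z - 1.63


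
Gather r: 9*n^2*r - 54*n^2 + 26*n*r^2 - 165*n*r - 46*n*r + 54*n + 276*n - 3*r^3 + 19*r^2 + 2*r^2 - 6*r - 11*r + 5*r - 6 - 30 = -54*n^2 + 330*n - 3*r^3 + r^2*(26*n + 21) + r*(9*n^2 - 211*n - 12) - 36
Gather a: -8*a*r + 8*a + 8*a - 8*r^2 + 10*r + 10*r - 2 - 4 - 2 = a*(16 - 8*r) - 8*r^2 + 20*r - 8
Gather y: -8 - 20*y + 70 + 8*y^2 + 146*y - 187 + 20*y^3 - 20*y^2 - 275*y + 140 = 20*y^3 - 12*y^2 - 149*y + 15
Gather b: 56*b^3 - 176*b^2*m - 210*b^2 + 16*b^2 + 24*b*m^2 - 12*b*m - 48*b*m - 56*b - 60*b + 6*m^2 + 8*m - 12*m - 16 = 56*b^3 + b^2*(-176*m - 194) + b*(24*m^2 - 60*m - 116) + 6*m^2 - 4*m - 16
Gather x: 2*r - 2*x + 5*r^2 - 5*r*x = 5*r^2 + 2*r + x*(-5*r - 2)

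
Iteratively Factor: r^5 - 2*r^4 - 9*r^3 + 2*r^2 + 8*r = (r - 4)*(r^4 + 2*r^3 - r^2 - 2*r) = (r - 4)*(r - 1)*(r^3 + 3*r^2 + 2*r) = r*(r - 4)*(r - 1)*(r^2 + 3*r + 2) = r*(r - 4)*(r - 1)*(r + 2)*(r + 1)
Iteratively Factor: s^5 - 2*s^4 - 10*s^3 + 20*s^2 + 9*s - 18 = (s + 3)*(s^4 - 5*s^3 + 5*s^2 + 5*s - 6) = (s - 1)*(s + 3)*(s^3 - 4*s^2 + s + 6) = (s - 1)*(s + 1)*(s + 3)*(s^2 - 5*s + 6) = (s - 3)*(s - 1)*(s + 1)*(s + 3)*(s - 2)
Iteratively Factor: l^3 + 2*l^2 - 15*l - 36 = (l + 3)*(l^2 - l - 12) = (l + 3)^2*(l - 4)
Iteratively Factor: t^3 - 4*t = (t)*(t^2 - 4) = t*(t - 2)*(t + 2)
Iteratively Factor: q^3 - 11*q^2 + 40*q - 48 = (q - 3)*(q^2 - 8*q + 16) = (q - 4)*(q - 3)*(q - 4)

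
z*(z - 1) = z^2 - z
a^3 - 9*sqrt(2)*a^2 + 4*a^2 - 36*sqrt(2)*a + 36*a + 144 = (a + 4)*(a - 6*sqrt(2))*(a - 3*sqrt(2))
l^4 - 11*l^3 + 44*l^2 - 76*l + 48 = (l - 4)*(l - 3)*(l - 2)^2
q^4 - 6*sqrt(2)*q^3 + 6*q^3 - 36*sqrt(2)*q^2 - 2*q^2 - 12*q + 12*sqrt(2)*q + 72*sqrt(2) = (q + 6)*(q - 6*sqrt(2))*(q - sqrt(2))*(q + sqrt(2))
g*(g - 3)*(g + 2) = g^3 - g^2 - 6*g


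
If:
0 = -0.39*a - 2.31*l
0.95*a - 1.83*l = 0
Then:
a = 0.00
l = 0.00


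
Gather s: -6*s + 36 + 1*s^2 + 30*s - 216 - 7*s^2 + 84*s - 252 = -6*s^2 + 108*s - 432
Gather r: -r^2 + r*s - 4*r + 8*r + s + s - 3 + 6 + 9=-r^2 + r*(s + 4) + 2*s + 12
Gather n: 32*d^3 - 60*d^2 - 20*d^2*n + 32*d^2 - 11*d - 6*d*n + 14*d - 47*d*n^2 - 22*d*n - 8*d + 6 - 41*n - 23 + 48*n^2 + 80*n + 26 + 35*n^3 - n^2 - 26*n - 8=32*d^3 - 28*d^2 - 5*d + 35*n^3 + n^2*(47 - 47*d) + n*(-20*d^2 - 28*d + 13) + 1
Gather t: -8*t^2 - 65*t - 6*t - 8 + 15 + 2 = -8*t^2 - 71*t + 9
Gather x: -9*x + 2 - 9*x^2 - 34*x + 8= -9*x^2 - 43*x + 10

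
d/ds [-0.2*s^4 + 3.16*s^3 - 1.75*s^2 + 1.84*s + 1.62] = -0.8*s^3 + 9.48*s^2 - 3.5*s + 1.84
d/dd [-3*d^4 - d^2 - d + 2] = -12*d^3 - 2*d - 1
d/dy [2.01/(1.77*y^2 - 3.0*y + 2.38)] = (6.03 - 7.1154*y)/(1.77*y^2 - 3.0*y + 2.38)^2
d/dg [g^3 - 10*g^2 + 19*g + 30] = 3*g^2 - 20*g + 19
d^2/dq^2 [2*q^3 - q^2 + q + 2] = 12*q - 2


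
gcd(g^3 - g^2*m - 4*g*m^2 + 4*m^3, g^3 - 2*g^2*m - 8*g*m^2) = g + 2*m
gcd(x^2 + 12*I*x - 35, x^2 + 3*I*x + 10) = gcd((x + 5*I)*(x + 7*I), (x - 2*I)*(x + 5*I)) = x + 5*I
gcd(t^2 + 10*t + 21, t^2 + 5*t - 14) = t + 7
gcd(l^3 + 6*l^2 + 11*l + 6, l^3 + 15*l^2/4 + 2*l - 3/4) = l^2 + 4*l + 3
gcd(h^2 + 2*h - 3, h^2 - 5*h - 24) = h + 3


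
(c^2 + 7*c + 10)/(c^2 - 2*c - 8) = (c + 5)/(c - 4)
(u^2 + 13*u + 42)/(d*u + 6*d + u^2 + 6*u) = (u + 7)/(d + u)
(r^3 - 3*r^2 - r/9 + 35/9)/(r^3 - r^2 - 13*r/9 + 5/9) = (3*r - 7)/(3*r - 1)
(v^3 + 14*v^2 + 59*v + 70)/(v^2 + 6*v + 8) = (v^2 + 12*v + 35)/(v + 4)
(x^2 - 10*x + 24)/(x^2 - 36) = (x - 4)/(x + 6)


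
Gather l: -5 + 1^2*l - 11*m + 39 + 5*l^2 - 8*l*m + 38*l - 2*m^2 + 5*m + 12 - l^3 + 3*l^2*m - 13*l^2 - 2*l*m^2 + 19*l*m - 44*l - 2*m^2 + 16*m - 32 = -l^3 + l^2*(3*m - 8) + l*(-2*m^2 + 11*m - 5) - 4*m^2 + 10*m + 14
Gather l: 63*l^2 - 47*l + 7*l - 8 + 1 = 63*l^2 - 40*l - 7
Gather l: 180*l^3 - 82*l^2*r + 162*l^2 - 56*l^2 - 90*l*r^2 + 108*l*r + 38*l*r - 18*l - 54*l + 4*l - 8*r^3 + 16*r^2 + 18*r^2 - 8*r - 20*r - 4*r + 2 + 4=180*l^3 + l^2*(106 - 82*r) + l*(-90*r^2 + 146*r - 68) - 8*r^3 + 34*r^2 - 32*r + 6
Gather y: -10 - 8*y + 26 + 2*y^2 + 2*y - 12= 2*y^2 - 6*y + 4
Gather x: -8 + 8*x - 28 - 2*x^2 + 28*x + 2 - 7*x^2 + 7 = -9*x^2 + 36*x - 27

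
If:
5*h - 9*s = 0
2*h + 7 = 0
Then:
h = -7/2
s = -35/18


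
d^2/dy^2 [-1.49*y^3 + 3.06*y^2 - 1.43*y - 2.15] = 6.12 - 8.94*y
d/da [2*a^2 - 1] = 4*a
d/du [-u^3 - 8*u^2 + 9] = u*(-3*u - 16)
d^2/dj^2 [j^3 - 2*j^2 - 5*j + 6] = 6*j - 4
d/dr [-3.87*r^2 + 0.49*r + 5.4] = 0.49 - 7.74*r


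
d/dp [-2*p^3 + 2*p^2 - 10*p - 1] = -6*p^2 + 4*p - 10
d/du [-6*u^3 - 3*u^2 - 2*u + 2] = -18*u^2 - 6*u - 2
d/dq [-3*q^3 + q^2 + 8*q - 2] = -9*q^2 + 2*q + 8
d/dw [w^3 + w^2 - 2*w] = 3*w^2 + 2*w - 2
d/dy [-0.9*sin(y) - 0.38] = -0.9*cos(y)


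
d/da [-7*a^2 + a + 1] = 1 - 14*a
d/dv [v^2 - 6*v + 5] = 2*v - 6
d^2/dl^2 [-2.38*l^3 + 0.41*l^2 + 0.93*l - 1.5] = 0.82 - 14.28*l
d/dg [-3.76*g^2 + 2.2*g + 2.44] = 2.2 - 7.52*g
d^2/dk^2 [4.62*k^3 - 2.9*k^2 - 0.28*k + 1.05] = 27.72*k - 5.8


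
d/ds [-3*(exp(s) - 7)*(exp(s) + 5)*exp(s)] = (-9*exp(2*s) + 12*exp(s) + 105)*exp(s)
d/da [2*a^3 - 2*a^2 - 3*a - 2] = 6*a^2 - 4*a - 3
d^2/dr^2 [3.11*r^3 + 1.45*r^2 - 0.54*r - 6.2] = 18.66*r + 2.9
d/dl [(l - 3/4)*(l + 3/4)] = 2*l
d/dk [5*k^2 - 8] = 10*k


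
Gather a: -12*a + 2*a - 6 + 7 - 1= -10*a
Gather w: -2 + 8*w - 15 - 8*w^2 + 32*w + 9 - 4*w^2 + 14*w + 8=-12*w^2 + 54*w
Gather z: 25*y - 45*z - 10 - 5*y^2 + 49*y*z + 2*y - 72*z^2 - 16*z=-5*y^2 + 27*y - 72*z^2 + z*(49*y - 61) - 10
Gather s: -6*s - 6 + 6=-6*s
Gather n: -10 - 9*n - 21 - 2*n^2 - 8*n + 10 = -2*n^2 - 17*n - 21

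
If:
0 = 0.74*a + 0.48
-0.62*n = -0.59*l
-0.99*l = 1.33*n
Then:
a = -0.65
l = 0.00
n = 0.00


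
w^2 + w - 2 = (w - 1)*(w + 2)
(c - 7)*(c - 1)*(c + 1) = c^3 - 7*c^2 - c + 7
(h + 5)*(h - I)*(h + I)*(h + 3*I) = h^4 + 5*h^3 + 3*I*h^3 + h^2 + 15*I*h^2 + 5*h + 3*I*h + 15*I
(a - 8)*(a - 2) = a^2 - 10*a + 16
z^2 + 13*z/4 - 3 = (z - 3/4)*(z + 4)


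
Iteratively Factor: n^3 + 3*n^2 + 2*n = (n + 2)*(n^2 + n) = n*(n + 2)*(n + 1)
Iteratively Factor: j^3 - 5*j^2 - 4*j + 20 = (j - 5)*(j^2 - 4) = (j - 5)*(j + 2)*(j - 2)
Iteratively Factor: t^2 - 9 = (t + 3)*(t - 3)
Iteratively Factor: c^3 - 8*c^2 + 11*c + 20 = (c - 5)*(c^2 - 3*c - 4) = (c - 5)*(c + 1)*(c - 4)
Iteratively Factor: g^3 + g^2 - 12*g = (g)*(g^2 + g - 12) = g*(g - 3)*(g + 4)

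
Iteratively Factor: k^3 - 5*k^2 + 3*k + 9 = (k - 3)*(k^2 - 2*k - 3) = (k - 3)*(k + 1)*(k - 3)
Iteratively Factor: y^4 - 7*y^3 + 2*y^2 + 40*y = (y - 4)*(y^3 - 3*y^2 - 10*y) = y*(y - 4)*(y^2 - 3*y - 10) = y*(y - 5)*(y - 4)*(y + 2)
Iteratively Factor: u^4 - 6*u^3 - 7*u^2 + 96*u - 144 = (u - 4)*(u^3 - 2*u^2 - 15*u + 36) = (u - 4)*(u - 3)*(u^2 + u - 12) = (u - 4)*(u - 3)*(u + 4)*(u - 3)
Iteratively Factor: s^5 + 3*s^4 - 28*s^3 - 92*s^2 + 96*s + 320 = (s + 2)*(s^4 + s^3 - 30*s^2 - 32*s + 160) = (s + 2)*(s + 4)*(s^3 - 3*s^2 - 18*s + 40) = (s + 2)*(s + 4)^2*(s^2 - 7*s + 10) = (s - 5)*(s + 2)*(s + 4)^2*(s - 2)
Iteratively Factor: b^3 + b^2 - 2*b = (b)*(b^2 + b - 2) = b*(b + 2)*(b - 1)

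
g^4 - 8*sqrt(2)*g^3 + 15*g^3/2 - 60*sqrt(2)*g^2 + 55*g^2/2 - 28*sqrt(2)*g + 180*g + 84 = (g + 1/2)*(g + 7)*(g - 6*sqrt(2))*(g - 2*sqrt(2))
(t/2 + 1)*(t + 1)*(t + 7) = t^3/2 + 5*t^2 + 23*t/2 + 7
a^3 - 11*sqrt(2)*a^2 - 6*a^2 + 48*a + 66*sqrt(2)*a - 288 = (a - 6)*(a - 8*sqrt(2))*(a - 3*sqrt(2))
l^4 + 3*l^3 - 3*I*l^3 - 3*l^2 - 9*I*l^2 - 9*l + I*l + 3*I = (l + 3)*(l - I)^3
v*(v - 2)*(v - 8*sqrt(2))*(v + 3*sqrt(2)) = v^4 - 5*sqrt(2)*v^3 - 2*v^3 - 48*v^2 + 10*sqrt(2)*v^2 + 96*v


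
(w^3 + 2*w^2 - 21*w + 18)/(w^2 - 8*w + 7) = (w^2 + 3*w - 18)/(w - 7)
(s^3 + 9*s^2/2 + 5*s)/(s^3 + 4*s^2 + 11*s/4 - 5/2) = 2*s/(2*s - 1)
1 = 1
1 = 1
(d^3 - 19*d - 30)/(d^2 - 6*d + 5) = (d^2 + 5*d + 6)/(d - 1)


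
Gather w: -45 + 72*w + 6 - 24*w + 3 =48*w - 36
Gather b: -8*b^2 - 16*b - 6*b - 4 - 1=-8*b^2 - 22*b - 5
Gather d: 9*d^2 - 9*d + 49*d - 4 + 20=9*d^2 + 40*d + 16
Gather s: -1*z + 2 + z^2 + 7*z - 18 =z^2 + 6*z - 16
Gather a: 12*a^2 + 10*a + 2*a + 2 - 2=12*a^2 + 12*a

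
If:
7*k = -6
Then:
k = -6/7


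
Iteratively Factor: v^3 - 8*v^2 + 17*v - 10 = (v - 2)*(v^2 - 6*v + 5) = (v - 5)*(v - 2)*(v - 1)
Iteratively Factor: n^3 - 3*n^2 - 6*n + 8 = (n + 2)*(n^2 - 5*n + 4) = (n - 1)*(n + 2)*(n - 4)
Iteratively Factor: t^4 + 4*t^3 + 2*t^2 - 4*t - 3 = (t + 1)*(t^3 + 3*t^2 - t - 3) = (t + 1)*(t + 3)*(t^2 - 1) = (t - 1)*(t + 1)*(t + 3)*(t + 1)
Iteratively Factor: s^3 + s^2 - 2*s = (s + 2)*(s^2 - s) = s*(s + 2)*(s - 1)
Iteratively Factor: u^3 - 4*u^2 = (u - 4)*(u^2) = u*(u - 4)*(u)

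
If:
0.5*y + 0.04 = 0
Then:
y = -0.08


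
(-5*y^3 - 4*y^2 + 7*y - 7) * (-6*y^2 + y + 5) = 30*y^5 + 19*y^4 - 71*y^3 + 29*y^2 + 28*y - 35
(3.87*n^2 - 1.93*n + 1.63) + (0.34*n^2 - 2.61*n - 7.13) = 4.21*n^2 - 4.54*n - 5.5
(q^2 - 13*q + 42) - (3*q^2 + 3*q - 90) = -2*q^2 - 16*q + 132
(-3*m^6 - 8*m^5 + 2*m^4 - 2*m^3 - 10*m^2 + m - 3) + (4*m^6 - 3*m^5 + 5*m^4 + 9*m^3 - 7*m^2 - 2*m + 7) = m^6 - 11*m^5 + 7*m^4 + 7*m^3 - 17*m^2 - m + 4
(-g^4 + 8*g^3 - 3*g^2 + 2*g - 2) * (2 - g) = g^5 - 10*g^4 + 19*g^3 - 8*g^2 + 6*g - 4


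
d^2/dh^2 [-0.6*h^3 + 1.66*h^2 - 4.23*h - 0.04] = 3.32 - 3.6*h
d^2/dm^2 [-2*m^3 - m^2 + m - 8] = -12*m - 2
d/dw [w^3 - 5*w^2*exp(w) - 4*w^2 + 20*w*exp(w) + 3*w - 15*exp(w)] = -5*w^2*exp(w) + 3*w^2 + 10*w*exp(w) - 8*w + 5*exp(w) + 3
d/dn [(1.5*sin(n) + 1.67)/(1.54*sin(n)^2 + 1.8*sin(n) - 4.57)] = (-5.1436*sin(n) + 1.155*cos(2*n) - 11.016)*cos(n)/(1.54*sin(n)^2 + 1.8*sin(n) - 4.57)^2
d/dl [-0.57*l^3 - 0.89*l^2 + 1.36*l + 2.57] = -1.71*l^2 - 1.78*l + 1.36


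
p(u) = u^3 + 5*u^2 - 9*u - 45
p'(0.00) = -9.00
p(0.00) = -45.00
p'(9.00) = 324.00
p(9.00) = 1008.00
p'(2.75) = 41.19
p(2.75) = -11.14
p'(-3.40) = -8.32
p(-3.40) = 4.10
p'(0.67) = -0.95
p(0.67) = -48.48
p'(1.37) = 10.33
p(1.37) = -45.37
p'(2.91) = 45.50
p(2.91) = -4.21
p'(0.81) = 1.07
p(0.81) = -48.48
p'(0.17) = -7.21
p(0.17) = -46.38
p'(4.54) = 98.23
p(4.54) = 110.77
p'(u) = 3*u^2 + 10*u - 9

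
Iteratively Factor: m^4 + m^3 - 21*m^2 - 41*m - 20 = (m + 1)*(m^3 - 21*m - 20) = (m + 1)^2*(m^2 - m - 20) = (m + 1)^2*(m + 4)*(m - 5)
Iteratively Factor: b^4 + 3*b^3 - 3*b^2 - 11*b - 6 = (b + 1)*(b^3 + 2*b^2 - 5*b - 6) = (b + 1)^2*(b^2 + b - 6) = (b + 1)^2*(b + 3)*(b - 2)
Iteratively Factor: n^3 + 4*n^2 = (n + 4)*(n^2) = n*(n + 4)*(n)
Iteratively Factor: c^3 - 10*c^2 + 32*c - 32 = (c - 4)*(c^2 - 6*c + 8) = (c - 4)^2*(c - 2)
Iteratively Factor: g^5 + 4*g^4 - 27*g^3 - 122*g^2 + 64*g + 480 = (g + 3)*(g^4 + g^3 - 30*g^2 - 32*g + 160) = (g + 3)*(g + 4)*(g^3 - 3*g^2 - 18*g + 40) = (g - 5)*(g + 3)*(g + 4)*(g^2 + 2*g - 8) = (g - 5)*(g - 2)*(g + 3)*(g + 4)*(g + 4)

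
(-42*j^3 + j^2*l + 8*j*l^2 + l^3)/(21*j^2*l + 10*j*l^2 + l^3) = (-2*j + l)/l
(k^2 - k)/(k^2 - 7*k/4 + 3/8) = 8*k*(k - 1)/(8*k^2 - 14*k + 3)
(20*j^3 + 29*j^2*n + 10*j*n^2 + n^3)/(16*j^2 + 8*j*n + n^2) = (5*j^2 + 6*j*n + n^2)/(4*j + n)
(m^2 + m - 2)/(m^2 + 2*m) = (m - 1)/m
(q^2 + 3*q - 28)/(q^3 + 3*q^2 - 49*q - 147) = (q - 4)/(q^2 - 4*q - 21)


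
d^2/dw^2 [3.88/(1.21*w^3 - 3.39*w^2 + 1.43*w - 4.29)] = ((26.3064 - 28.1688*w)*(1.21*w^3 - 3.39*w^2 + 1.43*w - 4.29) + 3.88*(3.63*w^2 - 6.78*w + 1.43)*(7.26*w^2 - 13.56*w + 2.86))/(1.21*w^3 - 3.39*w^2 + 1.43*w - 4.29)^3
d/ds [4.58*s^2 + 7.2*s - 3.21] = 9.16*s + 7.2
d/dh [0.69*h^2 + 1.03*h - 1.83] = 1.38*h + 1.03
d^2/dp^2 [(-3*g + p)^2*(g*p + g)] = 2*g*(-6*g + 3*p + 1)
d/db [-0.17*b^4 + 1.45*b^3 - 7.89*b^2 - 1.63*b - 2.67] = -0.68*b^3 + 4.35*b^2 - 15.78*b - 1.63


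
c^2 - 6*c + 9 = (c - 3)^2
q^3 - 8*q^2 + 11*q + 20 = (q - 5)*(q - 4)*(q + 1)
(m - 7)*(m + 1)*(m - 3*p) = m^3 - 3*m^2*p - 6*m^2 + 18*m*p - 7*m + 21*p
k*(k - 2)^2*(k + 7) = k^4 + 3*k^3 - 24*k^2 + 28*k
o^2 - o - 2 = (o - 2)*(o + 1)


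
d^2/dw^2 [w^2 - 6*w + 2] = 2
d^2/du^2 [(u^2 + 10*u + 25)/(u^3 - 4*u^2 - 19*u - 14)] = 2*(u^6 + 30*u^5 + 87*u^4 - 428*u^3 + 447*u^2 + 5070*u + 5161)/(u^9 - 12*u^8 - 9*u^7 + 350*u^6 + 507*u^5 - 3408*u^4 - 12655*u^3 - 17514*u^2 - 11172*u - 2744)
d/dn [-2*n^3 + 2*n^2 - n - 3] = -6*n^2 + 4*n - 1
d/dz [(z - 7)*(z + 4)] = 2*z - 3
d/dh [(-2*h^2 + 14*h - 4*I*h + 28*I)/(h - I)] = 2*(-h^2 + 2*I*h - 2 - 21*I)/(h^2 - 2*I*h - 1)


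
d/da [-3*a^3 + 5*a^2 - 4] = a*(10 - 9*a)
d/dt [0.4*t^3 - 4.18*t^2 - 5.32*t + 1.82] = 1.2*t^2 - 8.36*t - 5.32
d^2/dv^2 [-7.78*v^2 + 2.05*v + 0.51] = -15.5600000000000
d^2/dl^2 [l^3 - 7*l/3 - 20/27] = 6*l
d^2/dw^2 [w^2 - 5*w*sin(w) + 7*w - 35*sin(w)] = 5*w*sin(w) + 35*sin(w) - 10*cos(w) + 2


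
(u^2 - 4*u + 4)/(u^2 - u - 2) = (u - 2)/(u + 1)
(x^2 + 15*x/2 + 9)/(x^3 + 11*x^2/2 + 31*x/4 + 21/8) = 4*(x + 6)/(4*x^2 + 16*x + 7)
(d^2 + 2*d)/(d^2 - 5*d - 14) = d/(d - 7)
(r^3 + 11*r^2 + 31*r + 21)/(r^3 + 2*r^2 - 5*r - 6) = (r + 7)/(r - 2)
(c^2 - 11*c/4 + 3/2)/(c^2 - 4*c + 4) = (c - 3/4)/(c - 2)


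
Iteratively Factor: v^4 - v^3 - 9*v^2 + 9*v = (v - 1)*(v^3 - 9*v) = v*(v - 1)*(v^2 - 9) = v*(v - 3)*(v - 1)*(v + 3)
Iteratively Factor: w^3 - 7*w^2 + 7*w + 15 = (w + 1)*(w^2 - 8*w + 15) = (w - 5)*(w + 1)*(w - 3)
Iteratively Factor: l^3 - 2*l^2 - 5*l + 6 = (l - 1)*(l^2 - l - 6) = (l - 1)*(l + 2)*(l - 3)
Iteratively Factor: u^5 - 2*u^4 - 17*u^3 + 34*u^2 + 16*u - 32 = (u + 1)*(u^4 - 3*u^3 - 14*u^2 + 48*u - 32) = (u - 1)*(u + 1)*(u^3 - 2*u^2 - 16*u + 32) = (u - 2)*(u - 1)*(u + 1)*(u^2 - 16) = (u - 2)*(u - 1)*(u + 1)*(u + 4)*(u - 4)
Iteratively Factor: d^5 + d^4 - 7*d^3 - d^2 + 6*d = (d - 2)*(d^4 + 3*d^3 - d^2 - 3*d) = (d - 2)*(d + 3)*(d^3 - d) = d*(d - 2)*(d + 3)*(d^2 - 1) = d*(d - 2)*(d - 1)*(d + 3)*(d + 1)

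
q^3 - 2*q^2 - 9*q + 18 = (q - 3)*(q - 2)*(q + 3)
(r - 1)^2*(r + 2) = r^3 - 3*r + 2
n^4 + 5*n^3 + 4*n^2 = n^2*(n + 1)*(n + 4)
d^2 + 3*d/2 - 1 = (d - 1/2)*(d + 2)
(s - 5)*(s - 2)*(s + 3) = s^3 - 4*s^2 - 11*s + 30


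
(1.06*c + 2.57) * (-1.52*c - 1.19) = -1.6112*c^2 - 5.1678*c - 3.0583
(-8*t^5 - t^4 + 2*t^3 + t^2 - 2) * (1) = -8*t^5 - t^4 + 2*t^3 + t^2 - 2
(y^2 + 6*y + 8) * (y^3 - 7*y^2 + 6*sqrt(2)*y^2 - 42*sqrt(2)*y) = y^5 - y^4 + 6*sqrt(2)*y^4 - 34*y^3 - 6*sqrt(2)*y^3 - 204*sqrt(2)*y^2 - 56*y^2 - 336*sqrt(2)*y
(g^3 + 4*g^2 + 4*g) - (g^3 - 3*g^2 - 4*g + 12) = 7*g^2 + 8*g - 12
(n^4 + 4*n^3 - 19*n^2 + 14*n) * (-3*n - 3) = -3*n^5 - 15*n^4 + 45*n^3 + 15*n^2 - 42*n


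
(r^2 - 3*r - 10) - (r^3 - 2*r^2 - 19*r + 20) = -r^3 + 3*r^2 + 16*r - 30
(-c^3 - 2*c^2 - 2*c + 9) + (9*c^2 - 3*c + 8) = -c^3 + 7*c^2 - 5*c + 17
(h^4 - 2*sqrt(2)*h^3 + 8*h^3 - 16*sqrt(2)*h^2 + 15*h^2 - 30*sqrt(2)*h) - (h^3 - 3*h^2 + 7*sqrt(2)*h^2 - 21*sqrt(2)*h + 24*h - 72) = h^4 - 2*sqrt(2)*h^3 + 7*h^3 - 23*sqrt(2)*h^2 + 18*h^2 - 24*h - 9*sqrt(2)*h + 72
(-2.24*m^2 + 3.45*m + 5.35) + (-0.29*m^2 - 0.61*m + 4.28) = -2.53*m^2 + 2.84*m + 9.63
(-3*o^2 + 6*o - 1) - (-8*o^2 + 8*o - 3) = 5*o^2 - 2*o + 2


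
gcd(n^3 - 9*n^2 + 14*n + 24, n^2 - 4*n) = n - 4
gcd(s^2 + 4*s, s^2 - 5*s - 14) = 1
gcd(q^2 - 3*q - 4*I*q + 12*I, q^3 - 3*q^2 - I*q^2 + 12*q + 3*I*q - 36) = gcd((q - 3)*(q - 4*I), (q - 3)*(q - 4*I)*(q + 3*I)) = q^2 + q*(-3 - 4*I) + 12*I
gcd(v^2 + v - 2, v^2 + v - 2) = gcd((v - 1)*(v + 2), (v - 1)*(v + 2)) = v^2 + v - 2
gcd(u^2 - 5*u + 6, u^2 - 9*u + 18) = u - 3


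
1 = 1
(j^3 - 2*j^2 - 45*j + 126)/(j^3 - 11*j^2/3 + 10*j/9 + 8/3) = 9*(j^2 + j - 42)/(9*j^2 - 6*j - 8)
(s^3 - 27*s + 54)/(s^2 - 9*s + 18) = (s^2 + 3*s - 18)/(s - 6)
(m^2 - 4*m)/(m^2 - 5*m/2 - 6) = 2*m/(2*m + 3)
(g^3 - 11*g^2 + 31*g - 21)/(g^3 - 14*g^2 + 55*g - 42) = (g - 3)/(g - 6)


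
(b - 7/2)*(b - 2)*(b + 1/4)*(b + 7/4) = b^4 - 7*b^3/2 - 57*b^2/16 + 371*b/32 + 49/16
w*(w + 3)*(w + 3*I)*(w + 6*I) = w^4 + 3*w^3 + 9*I*w^3 - 18*w^2 + 27*I*w^2 - 54*w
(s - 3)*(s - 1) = s^2 - 4*s + 3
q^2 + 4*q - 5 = (q - 1)*(q + 5)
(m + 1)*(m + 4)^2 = m^3 + 9*m^2 + 24*m + 16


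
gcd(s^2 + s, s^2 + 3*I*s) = s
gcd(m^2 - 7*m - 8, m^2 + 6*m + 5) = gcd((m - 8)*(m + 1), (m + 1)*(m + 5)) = m + 1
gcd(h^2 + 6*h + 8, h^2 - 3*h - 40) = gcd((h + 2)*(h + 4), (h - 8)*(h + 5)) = 1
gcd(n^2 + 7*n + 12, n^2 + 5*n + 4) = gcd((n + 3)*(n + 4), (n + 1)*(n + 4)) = n + 4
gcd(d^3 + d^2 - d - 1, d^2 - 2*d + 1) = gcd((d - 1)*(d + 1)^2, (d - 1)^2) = d - 1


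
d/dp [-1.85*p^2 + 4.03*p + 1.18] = 4.03 - 3.7*p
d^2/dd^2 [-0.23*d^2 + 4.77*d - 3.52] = -0.460000000000000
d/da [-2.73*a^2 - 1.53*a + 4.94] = -5.46*a - 1.53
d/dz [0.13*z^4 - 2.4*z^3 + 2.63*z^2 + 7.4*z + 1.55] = 0.52*z^3 - 7.2*z^2 + 5.26*z + 7.4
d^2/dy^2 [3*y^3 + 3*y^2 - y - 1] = 18*y + 6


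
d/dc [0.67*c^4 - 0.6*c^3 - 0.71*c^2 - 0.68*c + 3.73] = 2.68*c^3 - 1.8*c^2 - 1.42*c - 0.68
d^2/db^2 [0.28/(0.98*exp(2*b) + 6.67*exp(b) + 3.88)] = (-(1.0976*exp(b) + 1.8676)*(0.98*exp(2*b) + 6.67*exp(b) + 3.88) + 0.28*(1.96*exp(b) + 6.67)*(3.92*exp(b) + 13.34)*exp(b))*exp(b)/(0.98*exp(2*b) + 6.67*exp(b) + 3.88)^3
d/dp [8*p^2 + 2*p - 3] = 16*p + 2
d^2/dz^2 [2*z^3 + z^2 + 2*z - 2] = 12*z + 2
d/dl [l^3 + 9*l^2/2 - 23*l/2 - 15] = 3*l^2 + 9*l - 23/2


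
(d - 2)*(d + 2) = d^2 - 4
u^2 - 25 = (u - 5)*(u + 5)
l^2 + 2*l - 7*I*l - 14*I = (l + 2)*(l - 7*I)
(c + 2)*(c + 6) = c^2 + 8*c + 12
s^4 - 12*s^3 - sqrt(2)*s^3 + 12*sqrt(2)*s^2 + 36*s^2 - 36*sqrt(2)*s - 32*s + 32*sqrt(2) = (s - 8)*(s - 2)^2*(s - sqrt(2))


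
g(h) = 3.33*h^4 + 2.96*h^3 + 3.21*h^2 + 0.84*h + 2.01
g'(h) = 13.32*h^3 + 8.88*h^2 + 6.42*h + 0.84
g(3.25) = 511.77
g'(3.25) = 572.75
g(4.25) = 1377.21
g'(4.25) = 1211.04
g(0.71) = 6.13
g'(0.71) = 14.64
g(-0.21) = 1.95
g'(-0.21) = -0.24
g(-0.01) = 2.00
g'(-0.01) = 0.78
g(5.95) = 4917.77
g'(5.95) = 3159.20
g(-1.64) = 20.30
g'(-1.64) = -44.56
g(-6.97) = 7008.96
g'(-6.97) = -4122.78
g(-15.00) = 159302.91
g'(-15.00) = -43052.46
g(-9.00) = 19944.75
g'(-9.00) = -9047.94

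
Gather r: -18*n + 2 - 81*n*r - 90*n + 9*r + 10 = -108*n + r*(9 - 81*n) + 12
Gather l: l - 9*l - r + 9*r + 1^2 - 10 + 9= -8*l + 8*r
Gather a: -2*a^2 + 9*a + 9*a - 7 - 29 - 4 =-2*a^2 + 18*a - 40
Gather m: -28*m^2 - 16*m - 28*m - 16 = -28*m^2 - 44*m - 16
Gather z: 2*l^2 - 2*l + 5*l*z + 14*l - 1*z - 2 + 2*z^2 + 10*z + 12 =2*l^2 + 12*l + 2*z^2 + z*(5*l + 9) + 10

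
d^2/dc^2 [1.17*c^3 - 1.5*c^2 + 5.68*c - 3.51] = 7.02*c - 3.0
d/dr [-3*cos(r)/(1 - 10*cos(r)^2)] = 3*(10*cos(r)^2 + 1)*sin(r)/(10*cos(r)^2 - 1)^2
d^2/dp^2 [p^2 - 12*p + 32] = 2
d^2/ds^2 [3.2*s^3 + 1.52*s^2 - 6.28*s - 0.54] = 19.2*s + 3.04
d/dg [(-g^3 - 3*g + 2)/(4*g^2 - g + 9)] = ((8*g - 1)*(g^3 + 3*g - 2) - 3*(g^2 + 1)*(4*g^2 - g + 9))/(4*g^2 - g + 9)^2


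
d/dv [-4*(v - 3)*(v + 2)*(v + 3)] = -12*v^2 - 16*v + 36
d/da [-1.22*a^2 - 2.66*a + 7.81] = -2.44*a - 2.66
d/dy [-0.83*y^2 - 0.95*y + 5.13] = -1.66*y - 0.95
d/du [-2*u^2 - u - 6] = -4*u - 1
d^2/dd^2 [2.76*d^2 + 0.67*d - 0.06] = 5.52000000000000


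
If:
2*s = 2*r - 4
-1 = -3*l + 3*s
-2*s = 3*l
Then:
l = 2/15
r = 9/5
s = -1/5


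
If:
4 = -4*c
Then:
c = -1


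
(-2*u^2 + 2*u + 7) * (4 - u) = 2*u^3 - 10*u^2 + u + 28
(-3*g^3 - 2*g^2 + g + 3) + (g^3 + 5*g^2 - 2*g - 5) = -2*g^3 + 3*g^2 - g - 2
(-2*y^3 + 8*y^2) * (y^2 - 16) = -2*y^5 + 8*y^4 + 32*y^3 - 128*y^2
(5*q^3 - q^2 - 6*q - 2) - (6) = 5*q^3 - q^2 - 6*q - 8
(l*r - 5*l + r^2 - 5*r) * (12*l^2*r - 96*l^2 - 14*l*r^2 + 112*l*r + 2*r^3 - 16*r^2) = 12*l^3*r^2 - 156*l^3*r + 480*l^3 - 2*l^2*r^3 + 26*l^2*r^2 - 80*l^2*r - 12*l*r^4 + 156*l*r^3 - 480*l*r^2 + 2*r^5 - 26*r^4 + 80*r^3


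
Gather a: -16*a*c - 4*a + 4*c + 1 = a*(-16*c - 4) + 4*c + 1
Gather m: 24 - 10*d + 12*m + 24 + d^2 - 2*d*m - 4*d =d^2 - 14*d + m*(12 - 2*d) + 48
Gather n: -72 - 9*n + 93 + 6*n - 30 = -3*n - 9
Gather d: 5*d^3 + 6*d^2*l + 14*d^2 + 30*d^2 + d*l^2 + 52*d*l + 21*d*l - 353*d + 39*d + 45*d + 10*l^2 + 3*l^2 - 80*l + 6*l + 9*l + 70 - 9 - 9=5*d^3 + d^2*(6*l + 44) + d*(l^2 + 73*l - 269) + 13*l^2 - 65*l + 52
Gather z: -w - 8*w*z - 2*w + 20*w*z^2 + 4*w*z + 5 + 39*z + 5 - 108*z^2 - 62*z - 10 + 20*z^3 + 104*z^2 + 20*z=-3*w + 20*z^3 + z^2*(20*w - 4) + z*(-4*w - 3)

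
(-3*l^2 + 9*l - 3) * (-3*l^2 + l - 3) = 9*l^4 - 30*l^3 + 27*l^2 - 30*l + 9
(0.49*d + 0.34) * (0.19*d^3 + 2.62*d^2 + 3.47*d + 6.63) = 0.0931*d^4 + 1.3484*d^3 + 2.5911*d^2 + 4.4285*d + 2.2542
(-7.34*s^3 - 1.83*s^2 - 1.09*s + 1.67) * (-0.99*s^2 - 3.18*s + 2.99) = 7.2666*s^5 + 25.1529*s^4 - 15.0481*s^3 - 3.6588*s^2 - 8.5697*s + 4.9933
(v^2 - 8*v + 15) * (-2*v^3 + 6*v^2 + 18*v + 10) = -2*v^5 + 22*v^4 - 60*v^3 - 44*v^2 + 190*v + 150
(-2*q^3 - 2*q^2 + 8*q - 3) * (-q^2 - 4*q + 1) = 2*q^5 + 10*q^4 - 2*q^3 - 31*q^2 + 20*q - 3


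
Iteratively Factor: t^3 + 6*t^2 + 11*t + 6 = (t + 3)*(t^2 + 3*t + 2) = (t + 2)*(t + 3)*(t + 1)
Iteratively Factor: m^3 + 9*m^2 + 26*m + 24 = (m + 2)*(m^2 + 7*m + 12) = (m + 2)*(m + 3)*(m + 4)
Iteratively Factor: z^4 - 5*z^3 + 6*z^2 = (z - 2)*(z^3 - 3*z^2) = (z - 3)*(z - 2)*(z^2) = z*(z - 3)*(z - 2)*(z)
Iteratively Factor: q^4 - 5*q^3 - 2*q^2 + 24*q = (q - 3)*(q^3 - 2*q^2 - 8*q) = q*(q - 3)*(q^2 - 2*q - 8) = q*(q - 3)*(q + 2)*(q - 4)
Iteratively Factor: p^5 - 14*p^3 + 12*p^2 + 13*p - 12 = (p - 1)*(p^4 + p^3 - 13*p^2 - p + 12) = (p - 1)^2*(p^3 + 2*p^2 - 11*p - 12) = (p - 3)*(p - 1)^2*(p^2 + 5*p + 4) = (p - 3)*(p - 1)^2*(p + 4)*(p + 1)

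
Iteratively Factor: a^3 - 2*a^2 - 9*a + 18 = (a + 3)*(a^2 - 5*a + 6) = (a - 3)*(a + 3)*(a - 2)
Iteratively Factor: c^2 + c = (c)*(c + 1)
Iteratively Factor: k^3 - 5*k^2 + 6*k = (k)*(k^2 - 5*k + 6) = k*(k - 3)*(k - 2)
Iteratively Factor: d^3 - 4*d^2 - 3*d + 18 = (d + 2)*(d^2 - 6*d + 9) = (d - 3)*(d + 2)*(d - 3)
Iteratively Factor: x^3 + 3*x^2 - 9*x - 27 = (x - 3)*(x^2 + 6*x + 9) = (x - 3)*(x + 3)*(x + 3)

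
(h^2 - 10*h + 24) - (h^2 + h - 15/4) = 111/4 - 11*h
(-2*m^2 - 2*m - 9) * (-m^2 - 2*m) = 2*m^4 + 6*m^3 + 13*m^2 + 18*m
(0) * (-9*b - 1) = 0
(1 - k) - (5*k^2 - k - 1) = 2 - 5*k^2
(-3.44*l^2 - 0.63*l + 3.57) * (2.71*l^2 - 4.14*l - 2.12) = -9.3224*l^4 + 12.5343*l^3 + 19.5757*l^2 - 13.4442*l - 7.5684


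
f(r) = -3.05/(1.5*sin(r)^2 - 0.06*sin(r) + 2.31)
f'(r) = -3.05*(-3.0*sin(r)*cos(r) + 0.06*cos(r))/(1.5*sin(r)^2 - 0.06*sin(r) + 2.31)^2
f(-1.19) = -0.83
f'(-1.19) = -0.24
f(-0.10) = -1.31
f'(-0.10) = -0.20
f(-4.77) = -0.81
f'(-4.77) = 0.04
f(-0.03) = -1.32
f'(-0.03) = -0.09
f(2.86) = -1.27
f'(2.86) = -0.39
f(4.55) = -0.80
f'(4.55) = 0.10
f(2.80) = -1.24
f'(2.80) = -0.45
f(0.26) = -1.27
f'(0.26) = 0.37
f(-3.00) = -1.30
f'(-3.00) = 0.26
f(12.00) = -1.10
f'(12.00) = -0.56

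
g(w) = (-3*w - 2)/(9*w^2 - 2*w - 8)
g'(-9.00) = 0.00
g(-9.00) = 0.03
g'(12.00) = 0.00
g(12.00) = -0.03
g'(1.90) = 0.43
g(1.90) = -0.37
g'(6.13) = 0.01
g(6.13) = -0.06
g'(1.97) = 0.37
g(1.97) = -0.34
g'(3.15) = 0.07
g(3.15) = -0.15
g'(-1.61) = 0.09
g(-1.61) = 0.15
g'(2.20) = 0.24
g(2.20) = -0.28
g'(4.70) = 0.02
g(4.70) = -0.09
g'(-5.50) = 0.01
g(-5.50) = 0.05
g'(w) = (2 - 18*w)*(-3*w - 2)/(9*w^2 - 2*w - 8)^2 - 3/(9*w^2 - 2*w - 8) = (27*w^2 + 36*w + 20)/(81*w^4 - 36*w^3 - 140*w^2 + 32*w + 64)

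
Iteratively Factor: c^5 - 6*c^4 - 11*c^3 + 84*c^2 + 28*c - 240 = (c + 3)*(c^4 - 9*c^3 + 16*c^2 + 36*c - 80) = (c - 2)*(c + 3)*(c^3 - 7*c^2 + 2*c + 40) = (c - 4)*(c - 2)*(c + 3)*(c^2 - 3*c - 10) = (c - 4)*(c - 2)*(c + 2)*(c + 3)*(c - 5)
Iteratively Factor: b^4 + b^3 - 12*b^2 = (b)*(b^3 + b^2 - 12*b) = b*(b + 4)*(b^2 - 3*b) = b*(b - 3)*(b + 4)*(b)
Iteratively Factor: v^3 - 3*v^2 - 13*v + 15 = (v + 3)*(v^2 - 6*v + 5) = (v - 5)*(v + 3)*(v - 1)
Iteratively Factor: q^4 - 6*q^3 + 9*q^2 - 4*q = (q)*(q^3 - 6*q^2 + 9*q - 4) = q*(q - 4)*(q^2 - 2*q + 1) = q*(q - 4)*(q - 1)*(q - 1)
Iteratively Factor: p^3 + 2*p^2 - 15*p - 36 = (p - 4)*(p^2 + 6*p + 9) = (p - 4)*(p + 3)*(p + 3)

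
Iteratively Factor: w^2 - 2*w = (w)*(w - 2)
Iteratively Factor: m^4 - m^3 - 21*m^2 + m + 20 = (m - 1)*(m^3 - 21*m - 20) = (m - 5)*(m - 1)*(m^2 + 5*m + 4) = (m - 5)*(m - 1)*(m + 4)*(m + 1)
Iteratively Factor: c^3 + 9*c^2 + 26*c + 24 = (c + 4)*(c^2 + 5*c + 6) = (c + 3)*(c + 4)*(c + 2)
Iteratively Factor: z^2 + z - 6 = (z + 3)*(z - 2)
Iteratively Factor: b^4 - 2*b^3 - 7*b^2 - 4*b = (b + 1)*(b^3 - 3*b^2 - 4*b) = b*(b + 1)*(b^2 - 3*b - 4) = b*(b - 4)*(b + 1)*(b + 1)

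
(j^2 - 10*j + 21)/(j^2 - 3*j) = (j - 7)/j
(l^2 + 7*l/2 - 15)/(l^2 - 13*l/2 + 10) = (l + 6)/(l - 4)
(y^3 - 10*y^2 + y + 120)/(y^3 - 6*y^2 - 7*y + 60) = (y - 8)/(y - 4)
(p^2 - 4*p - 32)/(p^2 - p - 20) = (p - 8)/(p - 5)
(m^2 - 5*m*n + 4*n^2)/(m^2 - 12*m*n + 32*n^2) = (m - n)/(m - 8*n)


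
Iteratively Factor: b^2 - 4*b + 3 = (b - 3)*(b - 1)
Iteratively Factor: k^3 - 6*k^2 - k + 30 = (k + 2)*(k^2 - 8*k + 15) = (k - 3)*(k + 2)*(k - 5)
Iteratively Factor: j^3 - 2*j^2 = (j - 2)*(j^2) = j*(j - 2)*(j)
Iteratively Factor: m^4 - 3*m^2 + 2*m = (m)*(m^3 - 3*m + 2) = m*(m + 2)*(m^2 - 2*m + 1) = m*(m - 1)*(m + 2)*(m - 1)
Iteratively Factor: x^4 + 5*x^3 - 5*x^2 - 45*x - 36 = (x + 3)*(x^3 + 2*x^2 - 11*x - 12) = (x + 3)*(x + 4)*(x^2 - 2*x - 3) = (x - 3)*(x + 3)*(x + 4)*(x + 1)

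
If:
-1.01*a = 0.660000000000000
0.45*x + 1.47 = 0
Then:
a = -0.65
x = -3.27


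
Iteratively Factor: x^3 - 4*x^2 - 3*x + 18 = (x - 3)*(x^2 - x - 6) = (x - 3)*(x + 2)*(x - 3)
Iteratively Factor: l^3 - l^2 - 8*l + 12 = (l - 2)*(l^2 + l - 6) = (l - 2)*(l + 3)*(l - 2)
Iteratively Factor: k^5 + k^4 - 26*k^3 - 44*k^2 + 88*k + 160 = (k + 2)*(k^4 - k^3 - 24*k^2 + 4*k + 80) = (k + 2)^2*(k^3 - 3*k^2 - 18*k + 40) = (k - 5)*(k + 2)^2*(k^2 + 2*k - 8) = (k - 5)*(k - 2)*(k + 2)^2*(k + 4)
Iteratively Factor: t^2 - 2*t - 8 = (t - 4)*(t + 2)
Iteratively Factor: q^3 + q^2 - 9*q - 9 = (q + 1)*(q^2 - 9) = (q - 3)*(q + 1)*(q + 3)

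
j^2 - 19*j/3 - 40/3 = (j - 8)*(j + 5/3)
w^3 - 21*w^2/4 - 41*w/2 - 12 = (w - 8)*(w + 3/4)*(w + 2)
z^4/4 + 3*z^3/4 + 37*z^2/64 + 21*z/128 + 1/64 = (z/4 + 1/2)*(z + 1/4)^2*(z + 1/2)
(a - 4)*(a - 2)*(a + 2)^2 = a^4 - 2*a^3 - 12*a^2 + 8*a + 32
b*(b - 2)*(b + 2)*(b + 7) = b^4 + 7*b^3 - 4*b^2 - 28*b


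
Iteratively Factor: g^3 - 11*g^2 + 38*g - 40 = (g - 4)*(g^2 - 7*g + 10) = (g - 5)*(g - 4)*(g - 2)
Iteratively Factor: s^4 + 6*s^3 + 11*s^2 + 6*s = (s + 2)*(s^3 + 4*s^2 + 3*s) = (s + 1)*(s + 2)*(s^2 + 3*s) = (s + 1)*(s + 2)*(s + 3)*(s)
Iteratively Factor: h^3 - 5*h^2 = (h)*(h^2 - 5*h) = h^2*(h - 5)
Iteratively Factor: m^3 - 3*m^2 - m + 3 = (m - 3)*(m^2 - 1) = (m - 3)*(m - 1)*(m + 1)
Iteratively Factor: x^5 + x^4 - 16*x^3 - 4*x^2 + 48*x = (x - 2)*(x^4 + 3*x^3 - 10*x^2 - 24*x) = (x - 2)*(x + 4)*(x^3 - x^2 - 6*x) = (x - 2)*(x + 2)*(x + 4)*(x^2 - 3*x) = (x - 3)*(x - 2)*(x + 2)*(x + 4)*(x)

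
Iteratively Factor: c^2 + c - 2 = (c + 2)*(c - 1)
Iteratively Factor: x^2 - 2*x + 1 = (x - 1)*(x - 1)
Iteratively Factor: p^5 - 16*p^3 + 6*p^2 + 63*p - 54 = (p + 3)*(p^4 - 3*p^3 - 7*p^2 + 27*p - 18) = (p - 2)*(p + 3)*(p^3 - p^2 - 9*p + 9) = (p - 3)*(p - 2)*(p + 3)*(p^2 + 2*p - 3) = (p - 3)*(p - 2)*(p - 1)*(p + 3)*(p + 3)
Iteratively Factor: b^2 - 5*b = (b)*(b - 5)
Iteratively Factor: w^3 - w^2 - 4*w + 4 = (w - 2)*(w^2 + w - 2) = (w - 2)*(w - 1)*(w + 2)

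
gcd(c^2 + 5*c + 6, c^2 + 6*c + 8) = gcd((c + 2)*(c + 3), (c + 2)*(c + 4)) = c + 2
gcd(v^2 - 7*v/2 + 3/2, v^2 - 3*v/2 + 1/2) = v - 1/2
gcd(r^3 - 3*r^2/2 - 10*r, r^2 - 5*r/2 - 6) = r - 4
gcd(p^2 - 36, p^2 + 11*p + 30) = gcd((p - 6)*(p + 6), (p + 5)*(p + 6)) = p + 6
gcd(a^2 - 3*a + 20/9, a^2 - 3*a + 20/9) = a^2 - 3*a + 20/9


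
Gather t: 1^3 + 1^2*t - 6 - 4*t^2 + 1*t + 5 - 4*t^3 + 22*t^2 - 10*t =-4*t^3 + 18*t^2 - 8*t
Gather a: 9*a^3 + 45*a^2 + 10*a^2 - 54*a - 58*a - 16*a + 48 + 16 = 9*a^3 + 55*a^2 - 128*a + 64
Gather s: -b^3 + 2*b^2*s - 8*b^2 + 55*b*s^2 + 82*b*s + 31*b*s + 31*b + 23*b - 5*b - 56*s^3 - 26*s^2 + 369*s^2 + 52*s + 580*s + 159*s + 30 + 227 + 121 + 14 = -b^3 - 8*b^2 + 49*b - 56*s^3 + s^2*(55*b + 343) + s*(2*b^2 + 113*b + 791) + 392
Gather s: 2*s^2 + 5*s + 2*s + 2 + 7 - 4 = 2*s^2 + 7*s + 5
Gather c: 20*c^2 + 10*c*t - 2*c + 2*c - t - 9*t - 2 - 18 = 20*c^2 + 10*c*t - 10*t - 20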